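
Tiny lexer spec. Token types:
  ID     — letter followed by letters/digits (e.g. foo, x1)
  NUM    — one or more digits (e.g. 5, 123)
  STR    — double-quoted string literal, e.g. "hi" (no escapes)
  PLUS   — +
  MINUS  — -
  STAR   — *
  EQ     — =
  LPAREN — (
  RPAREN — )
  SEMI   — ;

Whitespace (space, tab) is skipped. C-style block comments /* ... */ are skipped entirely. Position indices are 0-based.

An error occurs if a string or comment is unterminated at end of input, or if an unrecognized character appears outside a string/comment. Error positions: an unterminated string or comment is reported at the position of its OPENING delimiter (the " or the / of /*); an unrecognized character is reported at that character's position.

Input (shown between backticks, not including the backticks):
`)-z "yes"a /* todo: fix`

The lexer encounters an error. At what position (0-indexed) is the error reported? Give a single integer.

pos=0: emit RPAREN ')'
pos=1: emit MINUS '-'
pos=2: emit ID 'z' (now at pos=3)
pos=4: enter STRING mode
pos=4: emit STR "yes" (now at pos=9)
pos=9: emit ID 'a' (now at pos=10)
pos=11: enter COMMENT mode (saw '/*')
pos=11: ERROR — unterminated comment (reached EOF)

Answer: 11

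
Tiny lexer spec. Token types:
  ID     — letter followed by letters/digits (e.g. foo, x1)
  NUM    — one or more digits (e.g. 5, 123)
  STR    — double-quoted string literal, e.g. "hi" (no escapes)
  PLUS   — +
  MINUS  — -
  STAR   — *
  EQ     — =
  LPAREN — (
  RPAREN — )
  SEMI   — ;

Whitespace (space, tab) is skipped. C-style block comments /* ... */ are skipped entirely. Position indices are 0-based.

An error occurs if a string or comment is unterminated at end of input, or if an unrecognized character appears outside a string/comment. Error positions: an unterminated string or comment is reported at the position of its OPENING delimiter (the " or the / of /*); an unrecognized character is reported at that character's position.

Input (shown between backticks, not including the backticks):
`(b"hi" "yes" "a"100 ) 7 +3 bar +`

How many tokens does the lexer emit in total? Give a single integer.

Answer: 12

Derivation:
pos=0: emit LPAREN '('
pos=1: emit ID 'b' (now at pos=2)
pos=2: enter STRING mode
pos=2: emit STR "hi" (now at pos=6)
pos=7: enter STRING mode
pos=7: emit STR "yes" (now at pos=12)
pos=13: enter STRING mode
pos=13: emit STR "a" (now at pos=16)
pos=16: emit NUM '100' (now at pos=19)
pos=20: emit RPAREN ')'
pos=22: emit NUM '7' (now at pos=23)
pos=24: emit PLUS '+'
pos=25: emit NUM '3' (now at pos=26)
pos=27: emit ID 'bar' (now at pos=30)
pos=31: emit PLUS '+'
DONE. 12 tokens: [LPAREN, ID, STR, STR, STR, NUM, RPAREN, NUM, PLUS, NUM, ID, PLUS]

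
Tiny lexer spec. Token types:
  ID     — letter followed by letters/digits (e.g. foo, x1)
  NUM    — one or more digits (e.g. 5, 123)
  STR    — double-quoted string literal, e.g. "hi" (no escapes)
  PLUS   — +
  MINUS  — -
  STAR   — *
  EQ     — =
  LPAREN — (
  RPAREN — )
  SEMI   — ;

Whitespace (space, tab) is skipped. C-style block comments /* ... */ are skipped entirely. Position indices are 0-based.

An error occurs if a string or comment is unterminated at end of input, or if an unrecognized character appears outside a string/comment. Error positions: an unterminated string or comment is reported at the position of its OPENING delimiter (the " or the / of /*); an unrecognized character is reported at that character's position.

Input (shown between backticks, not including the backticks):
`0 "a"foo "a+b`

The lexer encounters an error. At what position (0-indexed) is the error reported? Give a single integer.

pos=0: emit NUM '0' (now at pos=1)
pos=2: enter STRING mode
pos=2: emit STR "a" (now at pos=5)
pos=5: emit ID 'foo' (now at pos=8)
pos=9: enter STRING mode
pos=9: ERROR — unterminated string

Answer: 9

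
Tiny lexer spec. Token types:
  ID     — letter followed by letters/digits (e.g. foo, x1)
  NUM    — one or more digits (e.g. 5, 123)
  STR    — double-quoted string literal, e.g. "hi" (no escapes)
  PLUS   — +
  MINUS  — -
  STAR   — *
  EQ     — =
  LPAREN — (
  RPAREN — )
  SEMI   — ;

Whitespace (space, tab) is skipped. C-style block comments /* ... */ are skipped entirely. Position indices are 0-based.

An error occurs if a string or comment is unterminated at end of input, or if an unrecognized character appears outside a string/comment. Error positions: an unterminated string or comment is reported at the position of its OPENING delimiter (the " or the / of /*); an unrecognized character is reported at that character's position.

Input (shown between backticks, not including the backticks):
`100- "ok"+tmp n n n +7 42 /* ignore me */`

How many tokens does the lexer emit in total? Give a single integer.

Answer: 11

Derivation:
pos=0: emit NUM '100' (now at pos=3)
pos=3: emit MINUS '-'
pos=5: enter STRING mode
pos=5: emit STR "ok" (now at pos=9)
pos=9: emit PLUS '+'
pos=10: emit ID 'tmp' (now at pos=13)
pos=14: emit ID 'n' (now at pos=15)
pos=16: emit ID 'n' (now at pos=17)
pos=18: emit ID 'n' (now at pos=19)
pos=20: emit PLUS '+'
pos=21: emit NUM '7' (now at pos=22)
pos=23: emit NUM '42' (now at pos=25)
pos=26: enter COMMENT mode (saw '/*')
exit COMMENT mode (now at pos=41)
DONE. 11 tokens: [NUM, MINUS, STR, PLUS, ID, ID, ID, ID, PLUS, NUM, NUM]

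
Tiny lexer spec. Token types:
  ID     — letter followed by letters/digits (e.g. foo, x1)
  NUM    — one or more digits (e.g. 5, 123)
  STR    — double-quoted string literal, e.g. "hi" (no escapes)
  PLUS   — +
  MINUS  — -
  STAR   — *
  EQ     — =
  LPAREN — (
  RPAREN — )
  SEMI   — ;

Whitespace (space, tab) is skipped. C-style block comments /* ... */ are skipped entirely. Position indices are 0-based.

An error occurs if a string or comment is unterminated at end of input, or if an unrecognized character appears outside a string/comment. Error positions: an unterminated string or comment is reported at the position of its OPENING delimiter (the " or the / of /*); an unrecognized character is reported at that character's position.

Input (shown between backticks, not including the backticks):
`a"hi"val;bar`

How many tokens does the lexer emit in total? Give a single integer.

Answer: 5

Derivation:
pos=0: emit ID 'a' (now at pos=1)
pos=1: enter STRING mode
pos=1: emit STR "hi" (now at pos=5)
pos=5: emit ID 'val' (now at pos=8)
pos=8: emit SEMI ';'
pos=9: emit ID 'bar' (now at pos=12)
DONE. 5 tokens: [ID, STR, ID, SEMI, ID]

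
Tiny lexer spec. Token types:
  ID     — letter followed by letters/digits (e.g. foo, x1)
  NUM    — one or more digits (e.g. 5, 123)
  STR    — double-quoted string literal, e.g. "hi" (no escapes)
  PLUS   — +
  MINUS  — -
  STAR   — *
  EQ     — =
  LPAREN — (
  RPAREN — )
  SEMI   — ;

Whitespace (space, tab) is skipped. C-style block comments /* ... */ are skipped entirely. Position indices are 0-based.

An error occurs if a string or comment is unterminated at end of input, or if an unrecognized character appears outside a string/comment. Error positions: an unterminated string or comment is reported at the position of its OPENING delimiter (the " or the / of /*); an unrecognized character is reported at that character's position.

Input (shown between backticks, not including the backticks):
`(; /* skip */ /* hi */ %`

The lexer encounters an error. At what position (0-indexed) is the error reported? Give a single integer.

pos=0: emit LPAREN '('
pos=1: emit SEMI ';'
pos=3: enter COMMENT mode (saw '/*')
exit COMMENT mode (now at pos=13)
pos=14: enter COMMENT mode (saw '/*')
exit COMMENT mode (now at pos=22)
pos=23: ERROR — unrecognized char '%'

Answer: 23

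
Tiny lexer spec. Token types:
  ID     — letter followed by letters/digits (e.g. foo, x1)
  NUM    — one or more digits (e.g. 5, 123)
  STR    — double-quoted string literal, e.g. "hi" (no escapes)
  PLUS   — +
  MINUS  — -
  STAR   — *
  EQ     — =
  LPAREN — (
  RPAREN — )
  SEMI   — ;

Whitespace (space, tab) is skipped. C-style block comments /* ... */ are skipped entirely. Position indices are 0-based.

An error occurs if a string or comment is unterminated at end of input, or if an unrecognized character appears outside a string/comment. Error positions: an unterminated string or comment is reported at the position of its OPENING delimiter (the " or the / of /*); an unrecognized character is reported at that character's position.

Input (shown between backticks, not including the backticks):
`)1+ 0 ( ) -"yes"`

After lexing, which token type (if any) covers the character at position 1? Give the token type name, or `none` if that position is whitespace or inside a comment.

pos=0: emit RPAREN ')'
pos=1: emit NUM '1' (now at pos=2)
pos=2: emit PLUS '+'
pos=4: emit NUM '0' (now at pos=5)
pos=6: emit LPAREN '('
pos=8: emit RPAREN ')'
pos=10: emit MINUS '-'
pos=11: enter STRING mode
pos=11: emit STR "yes" (now at pos=16)
DONE. 8 tokens: [RPAREN, NUM, PLUS, NUM, LPAREN, RPAREN, MINUS, STR]
Position 1: char is '1' -> NUM

Answer: NUM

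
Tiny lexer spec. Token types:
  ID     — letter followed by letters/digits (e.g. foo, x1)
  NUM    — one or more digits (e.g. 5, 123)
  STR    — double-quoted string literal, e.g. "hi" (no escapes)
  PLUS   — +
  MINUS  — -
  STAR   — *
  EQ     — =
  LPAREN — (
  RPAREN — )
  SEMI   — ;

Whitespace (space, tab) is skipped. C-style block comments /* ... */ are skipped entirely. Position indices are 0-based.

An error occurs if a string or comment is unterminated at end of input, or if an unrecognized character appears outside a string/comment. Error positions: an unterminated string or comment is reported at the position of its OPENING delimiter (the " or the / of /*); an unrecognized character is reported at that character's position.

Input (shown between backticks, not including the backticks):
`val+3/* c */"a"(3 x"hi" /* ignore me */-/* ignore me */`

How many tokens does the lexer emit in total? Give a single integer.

Answer: 9

Derivation:
pos=0: emit ID 'val' (now at pos=3)
pos=3: emit PLUS '+'
pos=4: emit NUM '3' (now at pos=5)
pos=5: enter COMMENT mode (saw '/*')
exit COMMENT mode (now at pos=12)
pos=12: enter STRING mode
pos=12: emit STR "a" (now at pos=15)
pos=15: emit LPAREN '('
pos=16: emit NUM '3' (now at pos=17)
pos=18: emit ID 'x' (now at pos=19)
pos=19: enter STRING mode
pos=19: emit STR "hi" (now at pos=23)
pos=24: enter COMMENT mode (saw '/*')
exit COMMENT mode (now at pos=39)
pos=39: emit MINUS '-'
pos=40: enter COMMENT mode (saw '/*')
exit COMMENT mode (now at pos=55)
DONE. 9 tokens: [ID, PLUS, NUM, STR, LPAREN, NUM, ID, STR, MINUS]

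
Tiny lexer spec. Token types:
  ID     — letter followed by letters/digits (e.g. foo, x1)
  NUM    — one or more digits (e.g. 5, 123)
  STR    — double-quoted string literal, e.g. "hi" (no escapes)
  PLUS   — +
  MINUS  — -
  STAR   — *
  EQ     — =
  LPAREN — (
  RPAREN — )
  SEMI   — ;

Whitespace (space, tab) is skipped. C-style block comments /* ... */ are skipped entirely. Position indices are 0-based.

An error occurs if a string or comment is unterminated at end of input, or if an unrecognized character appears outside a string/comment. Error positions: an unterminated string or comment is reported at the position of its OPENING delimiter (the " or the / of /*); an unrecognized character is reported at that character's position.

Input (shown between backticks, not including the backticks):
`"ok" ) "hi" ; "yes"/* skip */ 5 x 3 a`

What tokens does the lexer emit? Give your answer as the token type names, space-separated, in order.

pos=0: enter STRING mode
pos=0: emit STR "ok" (now at pos=4)
pos=5: emit RPAREN ')'
pos=7: enter STRING mode
pos=7: emit STR "hi" (now at pos=11)
pos=12: emit SEMI ';'
pos=14: enter STRING mode
pos=14: emit STR "yes" (now at pos=19)
pos=19: enter COMMENT mode (saw '/*')
exit COMMENT mode (now at pos=29)
pos=30: emit NUM '5' (now at pos=31)
pos=32: emit ID 'x' (now at pos=33)
pos=34: emit NUM '3' (now at pos=35)
pos=36: emit ID 'a' (now at pos=37)
DONE. 9 tokens: [STR, RPAREN, STR, SEMI, STR, NUM, ID, NUM, ID]

Answer: STR RPAREN STR SEMI STR NUM ID NUM ID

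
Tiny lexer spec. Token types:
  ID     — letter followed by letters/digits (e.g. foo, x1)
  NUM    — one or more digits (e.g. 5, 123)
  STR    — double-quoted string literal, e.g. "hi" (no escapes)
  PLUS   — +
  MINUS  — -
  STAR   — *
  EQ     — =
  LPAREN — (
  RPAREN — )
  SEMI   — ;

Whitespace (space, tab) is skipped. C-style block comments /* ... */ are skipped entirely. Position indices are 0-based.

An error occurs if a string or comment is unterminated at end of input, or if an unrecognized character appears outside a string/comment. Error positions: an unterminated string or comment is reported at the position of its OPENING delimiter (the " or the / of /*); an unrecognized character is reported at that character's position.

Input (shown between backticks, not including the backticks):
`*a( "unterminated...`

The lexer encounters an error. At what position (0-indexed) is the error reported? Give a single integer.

pos=0: emit STAR '*'
pos=1: emit ID 'a' (now at pos=2)
pos=2: emit LPAREN '('
pos=4: enter STRING mode
pos=4: ERROR — unterminated string

Answer: 4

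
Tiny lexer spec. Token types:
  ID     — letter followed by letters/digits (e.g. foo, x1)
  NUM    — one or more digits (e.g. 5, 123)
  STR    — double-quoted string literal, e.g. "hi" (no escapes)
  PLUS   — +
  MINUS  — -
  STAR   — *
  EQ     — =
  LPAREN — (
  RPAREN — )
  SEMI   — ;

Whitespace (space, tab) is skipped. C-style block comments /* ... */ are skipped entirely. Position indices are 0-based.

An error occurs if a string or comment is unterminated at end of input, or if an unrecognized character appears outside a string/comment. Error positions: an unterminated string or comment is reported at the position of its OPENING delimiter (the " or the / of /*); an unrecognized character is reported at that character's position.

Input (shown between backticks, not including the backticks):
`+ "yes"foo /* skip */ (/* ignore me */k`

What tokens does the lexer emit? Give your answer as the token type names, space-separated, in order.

Answer: PLUS STR ID LPAREN ID

Derivation:
pos=0: emit PLUS '+'
pos=2: enter STRING mode
pos=2: emit STR "yes" (now at pos=7)
pos=7: emit ID 'foo' (now at pos=10)
pos=11: enter COMMENT mode (saw '/*')
exit COMMENT mode (now at pos=21)
pos=22: emit LPAREN '('
pos=23: enter COMMENT mode (saw '/*')
exit COMMENT mode (now at pos=38)
pos=38: emit ID 'k' (now at pos=39)
DONE. 5 tokens: [PLUS, STR, ID, LPAREN, ID]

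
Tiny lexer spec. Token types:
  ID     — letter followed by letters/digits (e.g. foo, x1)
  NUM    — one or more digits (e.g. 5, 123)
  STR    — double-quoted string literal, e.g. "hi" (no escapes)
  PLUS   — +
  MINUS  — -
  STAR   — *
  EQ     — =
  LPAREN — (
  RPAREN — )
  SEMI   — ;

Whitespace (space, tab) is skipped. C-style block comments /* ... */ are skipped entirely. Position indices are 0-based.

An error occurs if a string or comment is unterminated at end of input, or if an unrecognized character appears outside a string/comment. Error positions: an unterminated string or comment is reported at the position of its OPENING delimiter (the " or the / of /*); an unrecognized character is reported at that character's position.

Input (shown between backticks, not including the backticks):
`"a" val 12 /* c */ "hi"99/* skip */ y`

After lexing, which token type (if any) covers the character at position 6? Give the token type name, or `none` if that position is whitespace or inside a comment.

pos=0: enter STRING mode
pos=0: emit STR "a" (now at pos=3)
pos=4: emit ID 'val' (now at pos=7)
pos=8: emit NUM '12' (now at pos=10)
pos=11: enter COMMENT mode (saw '/*')
exit COMMENT mode (now at pos=18)
pos=19: enter STRING mode
pos=19: emit STR "hi" (now at pos=23)
pos=23: emit NUM '99' (now at pos=25)
pos=25: enter COMMENT mode (saw '/*')
exit COMMENT mode (now at pos=35)
pos=36: emit ID 'y' (now at pos=37)
DONE. 6 tokens: [STR, ID, NUM, STR, NUM, ID]
Position 6: char is 'l' -> ID

Answer: ID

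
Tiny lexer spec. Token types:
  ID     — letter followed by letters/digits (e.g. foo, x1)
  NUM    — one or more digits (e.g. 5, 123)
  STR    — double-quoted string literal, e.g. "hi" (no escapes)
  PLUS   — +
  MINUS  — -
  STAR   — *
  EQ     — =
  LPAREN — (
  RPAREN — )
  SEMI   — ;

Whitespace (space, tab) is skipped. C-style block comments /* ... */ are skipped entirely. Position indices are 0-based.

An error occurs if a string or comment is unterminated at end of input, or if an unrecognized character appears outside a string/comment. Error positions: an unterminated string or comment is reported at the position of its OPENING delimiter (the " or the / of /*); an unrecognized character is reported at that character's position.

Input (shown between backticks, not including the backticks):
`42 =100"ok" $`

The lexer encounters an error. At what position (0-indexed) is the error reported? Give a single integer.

pos=0: emit NUM '42' (now at pos=2)
pos=3: emit EQ '='
pos=4: emit NUM '100' (now at pos=7)
pos=7: enter STRING mode
pos=7: emit STR "ok" (now at pos=11)
pos=12: ERROR — unrecognized char '$'

Answer: 12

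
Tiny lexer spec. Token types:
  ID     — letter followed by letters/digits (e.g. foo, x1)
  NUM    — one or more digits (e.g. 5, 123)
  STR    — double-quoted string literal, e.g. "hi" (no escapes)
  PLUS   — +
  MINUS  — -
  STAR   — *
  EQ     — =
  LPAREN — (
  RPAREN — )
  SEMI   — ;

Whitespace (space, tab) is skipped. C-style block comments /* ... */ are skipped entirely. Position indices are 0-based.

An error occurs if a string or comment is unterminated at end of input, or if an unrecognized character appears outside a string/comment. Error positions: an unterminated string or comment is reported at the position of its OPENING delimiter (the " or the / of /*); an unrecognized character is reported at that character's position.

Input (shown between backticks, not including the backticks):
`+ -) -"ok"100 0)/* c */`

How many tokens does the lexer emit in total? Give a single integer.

Answer: 8

Derivation:
pos=0: emit PLUS '+'
pos=2: emit MINUS '-'
pos=3: emit RPAREN ')'
pos=5: emit MINUS '-'
pos=6: enter STRING mode
pos=6: emit STR "ok" (now at pos=10)
pos=10: emit NUM '100' (now at pos=13)
pos=14: emit NUM '0' (now at pos=15)
pos=15: emit RPAREN ')'
pos=16: enter COMMENT mode (saw '/*')
exit COMMENT mode (now at pos=23)
DONE. 8 tokens: [PLUS, MINUS, RPAREN, MINUS, STR, NUM, NUM, RPAREN]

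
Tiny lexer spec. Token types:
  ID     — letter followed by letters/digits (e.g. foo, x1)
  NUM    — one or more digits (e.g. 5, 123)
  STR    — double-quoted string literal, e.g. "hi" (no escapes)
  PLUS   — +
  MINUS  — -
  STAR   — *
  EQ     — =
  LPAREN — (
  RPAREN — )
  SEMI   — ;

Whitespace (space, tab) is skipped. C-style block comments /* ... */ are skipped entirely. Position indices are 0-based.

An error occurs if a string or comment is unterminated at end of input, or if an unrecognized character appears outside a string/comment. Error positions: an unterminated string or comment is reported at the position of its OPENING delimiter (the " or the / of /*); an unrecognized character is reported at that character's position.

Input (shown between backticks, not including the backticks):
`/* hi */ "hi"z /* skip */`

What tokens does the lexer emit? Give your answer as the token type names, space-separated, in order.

Answer: STR ID

Derivation:
pos=0: enter COMMENT mode (saw '/*')
exit COMMENT mode (now at pos=8)
pos=9: enter STRING mode
pos=9: emit STR "hi" (now at pos=13)
pos=13: emit ID 'z' (now at pos=14)
pos=15: enter COMMENT mode (saw '/*')
exit COMMENT mode (now at pos=25)
DONE. 2 tokens: [STR, ID]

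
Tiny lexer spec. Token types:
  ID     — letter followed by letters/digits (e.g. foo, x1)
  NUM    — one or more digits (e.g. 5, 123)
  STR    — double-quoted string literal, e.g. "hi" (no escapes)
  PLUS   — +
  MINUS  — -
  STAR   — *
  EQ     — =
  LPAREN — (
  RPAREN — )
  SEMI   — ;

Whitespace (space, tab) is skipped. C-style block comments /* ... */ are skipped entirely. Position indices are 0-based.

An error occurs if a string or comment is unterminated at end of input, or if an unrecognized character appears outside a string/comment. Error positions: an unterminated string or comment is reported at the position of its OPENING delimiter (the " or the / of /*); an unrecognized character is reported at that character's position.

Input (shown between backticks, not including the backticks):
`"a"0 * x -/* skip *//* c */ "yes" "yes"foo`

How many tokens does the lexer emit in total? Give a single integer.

Answer: 8

Derivation:
pos=0: enter STRING mode
pos=0: emit STR "a" (now at pos=3)
pos=3: emit NUM '0' (now at pos=4)
pos=5: emit STAR '*'
pos=7: emit ID 'x' (now at pos=8)
pos=9: emit MINUS '-'
pos=10: enter COMMENT mode (saw '/*')
exit COMMENT mode (now at pos=20)
pos=20: enter COMMENT mode (saw '/*')
exit COMMENT mode (now at pos=27)
pos=28: enter STRING mode
pos=28: emit STR "yes" (now at pos=33)
pos=34: enter STRING mode
pos=34: emit STR "yes" (now at pos=39)
pos=39: emit ID 'foo' (now at pos=42)
DONE. 8 tokens: [STR, NUM, STAR, ID, MINUS, STR, STR, ID]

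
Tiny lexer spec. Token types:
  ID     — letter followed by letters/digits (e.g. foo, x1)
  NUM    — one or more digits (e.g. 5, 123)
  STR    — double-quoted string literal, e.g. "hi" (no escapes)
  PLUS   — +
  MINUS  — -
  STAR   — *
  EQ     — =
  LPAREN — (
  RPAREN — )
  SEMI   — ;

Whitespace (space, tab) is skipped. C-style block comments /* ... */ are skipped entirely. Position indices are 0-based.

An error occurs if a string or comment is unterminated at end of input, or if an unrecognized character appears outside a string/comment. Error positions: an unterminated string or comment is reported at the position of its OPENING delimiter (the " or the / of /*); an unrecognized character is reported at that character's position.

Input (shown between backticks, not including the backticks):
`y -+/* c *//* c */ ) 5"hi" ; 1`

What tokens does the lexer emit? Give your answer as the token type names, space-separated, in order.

pos=0: emit ID 'y' (now at pos=1)
pos=2: emit MINUS '-'
pos=3: emit PLUS '+'
pos=4: enter COMMENT mode (saw '/*')
exit COMMENT mode (now at pos=11)
pos=11: enter COMMENT mode (saw '/*')
exit COMMENT mode (now at pos=18)
pos=19: emit RPAREN ')'
pos=21: emit NUM '5' (now at pos=22)
pos=22: enter STRING mode
pos=22: emit STR "hi" (now at pos=26)
pos=27: emit SEMI ';'
pos=29: emit NUM '1' (now at pos=30)
DONE. 8 tokens: [ID, MINUS, PLUS, RPAREN, NUM, STR, SEMI, NUM]

Answer: ID MINUS PLUS RPAREN NUM STR SEMI NUM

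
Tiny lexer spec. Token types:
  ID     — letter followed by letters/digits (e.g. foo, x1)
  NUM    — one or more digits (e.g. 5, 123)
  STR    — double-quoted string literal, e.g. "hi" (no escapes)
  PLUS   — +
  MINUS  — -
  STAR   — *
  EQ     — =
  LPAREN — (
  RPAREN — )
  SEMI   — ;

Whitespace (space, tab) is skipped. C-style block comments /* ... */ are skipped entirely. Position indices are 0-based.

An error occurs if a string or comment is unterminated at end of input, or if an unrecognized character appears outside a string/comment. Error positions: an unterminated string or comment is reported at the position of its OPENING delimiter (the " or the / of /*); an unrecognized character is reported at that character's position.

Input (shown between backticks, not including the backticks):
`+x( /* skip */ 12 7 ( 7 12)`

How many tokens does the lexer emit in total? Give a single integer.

pos=0: emit PLUS '+'
pos=1: emit ID 'x' (now at pos=2)
pos=2: emit LPAREN '('
pos=4: enter COMMENT mode (saw '/*')
exit COMMENT mode (now at pos=14)
pos=15: emit NUM '12' (now at pos=17)
pos=18: emit NUM '7' (now at pos=19)
pos=20: emit LPAREN '('
pos=22: emit NUM '7' (now at pos=23)
pos=24: emit NUM '12' (now at pos=26)
pos=26: emit RPAREN ')'
DONE. 9 tokens: [PLUS, ID, LPAREN, NUM, NUM, LPAREN, NUM, NUM, RPAREN]

Answer: 9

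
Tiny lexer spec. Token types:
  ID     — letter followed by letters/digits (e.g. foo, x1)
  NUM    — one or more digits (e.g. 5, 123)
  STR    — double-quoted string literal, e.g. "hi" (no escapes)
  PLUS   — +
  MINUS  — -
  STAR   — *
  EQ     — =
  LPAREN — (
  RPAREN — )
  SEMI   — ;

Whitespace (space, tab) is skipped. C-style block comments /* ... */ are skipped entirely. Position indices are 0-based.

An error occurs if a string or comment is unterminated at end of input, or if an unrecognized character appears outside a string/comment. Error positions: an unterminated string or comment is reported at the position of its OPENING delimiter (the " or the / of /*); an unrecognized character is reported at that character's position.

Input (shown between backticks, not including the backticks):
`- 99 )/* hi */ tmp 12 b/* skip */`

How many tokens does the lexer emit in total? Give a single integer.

pos=0: emit MINUS '-'
pos=2: emit NUM '99' (now at pos=4)
pos=5: emit RPAREN ')'
pos=6: enter COMMENT mode (saw '/*')
exit COMMENT mode (now at pos=14)
pos=15: emit ID 'tmp' (now at pos=18)
pos=19: emit NUM '12' (now at pos=21)
pos=22: emit ID 'b' (now at pos=23)
pos=23: enter COMMENT mode (saw '/*')
exit COMMENT mode (now at pos=33)
DONE. 6 tokens: [MINUS, NUM, RPAREN, ID, NUM, ID]

Answer: 6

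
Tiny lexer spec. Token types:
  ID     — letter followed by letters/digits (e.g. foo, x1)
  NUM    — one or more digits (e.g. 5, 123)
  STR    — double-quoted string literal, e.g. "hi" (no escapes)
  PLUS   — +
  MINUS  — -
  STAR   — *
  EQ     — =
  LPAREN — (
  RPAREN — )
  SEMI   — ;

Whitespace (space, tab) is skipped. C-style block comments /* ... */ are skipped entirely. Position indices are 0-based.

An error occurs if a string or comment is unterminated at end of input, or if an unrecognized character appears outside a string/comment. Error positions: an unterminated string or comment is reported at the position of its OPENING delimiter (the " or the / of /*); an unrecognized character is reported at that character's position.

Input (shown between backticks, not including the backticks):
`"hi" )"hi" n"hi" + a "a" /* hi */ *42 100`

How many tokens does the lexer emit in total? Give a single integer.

pos=0: enter STRING mode
pos=0: emit STR "hi" (now at pos=4)
pos=5: emit RPAREN ')'
pos=6: enter STRING mode
pos=6: emit STR "hi" (now at pos=10)
pos=11: emit ID 'n' (now at pos=12)
pos=12: enter STRING mode
pos=12: emit STR "hi" (now at pos=16)
pos=17: emit PLUS '+'
pos=19: emit ID 'a' (now at pos=20)
pos=21: enter STRING mode
pos=21: emit STR "a" (now at pos=24)
pos=25: enter COMMENT mode (saw '/*')
exit COMMENT mode (now at pos=33)
pos=34: emit STAR '*'
pos=35: emit NUM '42' (now at pos=37)
pos=38: emit NUM '100' (now at pos=41)
DONE. 11 tokens: [STR, RPAREN, STR, ID, STR, PLUS, ID, STR, STAR, NUM, NUM]

Answer: 11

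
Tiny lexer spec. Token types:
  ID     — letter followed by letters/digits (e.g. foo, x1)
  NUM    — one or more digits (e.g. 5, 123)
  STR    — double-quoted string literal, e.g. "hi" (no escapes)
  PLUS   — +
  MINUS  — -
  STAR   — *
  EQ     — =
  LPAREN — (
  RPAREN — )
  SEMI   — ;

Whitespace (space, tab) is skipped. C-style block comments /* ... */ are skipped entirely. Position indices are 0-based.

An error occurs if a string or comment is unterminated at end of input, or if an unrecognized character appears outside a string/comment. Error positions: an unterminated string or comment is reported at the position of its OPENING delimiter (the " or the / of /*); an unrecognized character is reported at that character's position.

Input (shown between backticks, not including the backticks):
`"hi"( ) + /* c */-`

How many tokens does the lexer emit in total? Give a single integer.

pos=0: enter STRING mode
pos=0: emit STR "hi" (now at pos=4)
pos=4: emit LPAREN '('
pos=6: emit RPAREN ')'
pos=8: emit PLUS '+'
pos=10: enter COMMENT mode (saw '/*')
exit COMMENT mode (now at pos=17)
pos=17: emit MINUS '-'
DONE. 5 tokens: [STR, LPAREN, RPAREN, PLUS, MINUS]

Answer: 5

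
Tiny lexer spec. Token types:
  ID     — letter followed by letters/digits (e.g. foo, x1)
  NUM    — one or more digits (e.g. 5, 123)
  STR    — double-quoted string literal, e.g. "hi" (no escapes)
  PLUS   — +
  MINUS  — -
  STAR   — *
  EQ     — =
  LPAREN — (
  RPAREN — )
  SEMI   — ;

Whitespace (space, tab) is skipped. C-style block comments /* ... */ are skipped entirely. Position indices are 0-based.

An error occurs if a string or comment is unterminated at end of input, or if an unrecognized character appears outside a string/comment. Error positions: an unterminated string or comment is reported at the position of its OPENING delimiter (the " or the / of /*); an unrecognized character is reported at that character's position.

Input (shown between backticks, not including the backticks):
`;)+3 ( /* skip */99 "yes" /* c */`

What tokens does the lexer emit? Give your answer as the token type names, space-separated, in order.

Answer: SEMI RPAREN PLUS NUM LPAREN NUM STR

Derivation:
pos=0: emit SEMI ';'
pos=1: emit RPAREN ')'
pos=2: emit PLUS '+'
pos=3: emit NUM '3' (now at pos=4)
pos=5: emit LPAREN '('
pos=7: enter COMMENT mode (saw '/*')
exit COMMENT mode (now at pos=17)
pos=17: emit NUM '99' (now at pos=19)
pos=20: enter STRING mode
pos=20: emit STR "yes" (now at pos=25)
pos=26: enter COMMENT mode (saw '/*')
exit COMMENT mode (now at pos=33)
DONE. 7 tokens: [SEMI, RPAREN, PLUS, NUM, LPAREN, NUM, STR]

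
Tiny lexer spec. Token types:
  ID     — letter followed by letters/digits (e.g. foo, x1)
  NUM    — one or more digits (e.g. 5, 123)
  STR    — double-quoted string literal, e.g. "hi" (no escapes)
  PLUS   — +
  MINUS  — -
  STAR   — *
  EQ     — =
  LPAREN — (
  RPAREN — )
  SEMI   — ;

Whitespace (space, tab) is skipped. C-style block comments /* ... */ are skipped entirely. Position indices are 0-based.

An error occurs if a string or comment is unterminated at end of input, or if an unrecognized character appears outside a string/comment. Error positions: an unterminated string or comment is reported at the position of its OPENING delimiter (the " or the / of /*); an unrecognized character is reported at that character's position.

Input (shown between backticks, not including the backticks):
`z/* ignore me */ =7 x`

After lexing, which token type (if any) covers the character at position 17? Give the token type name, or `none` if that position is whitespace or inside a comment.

pos=0: emit ID 'z' (now at pos=1)
pos=1: enter COMMENT mode (saw '/*')
exit COMMENT mode (now at pos=16)
pos=17: emit EQ '='
pos=18: emit NUM '7' (now at pos=19)
pos=20: emit ID 'x' (now at pos=21)
DONE. 4 tokens: [ID, EQ, NUM, ID]
Position 17: char is '=' -> EQ

Answer: EQ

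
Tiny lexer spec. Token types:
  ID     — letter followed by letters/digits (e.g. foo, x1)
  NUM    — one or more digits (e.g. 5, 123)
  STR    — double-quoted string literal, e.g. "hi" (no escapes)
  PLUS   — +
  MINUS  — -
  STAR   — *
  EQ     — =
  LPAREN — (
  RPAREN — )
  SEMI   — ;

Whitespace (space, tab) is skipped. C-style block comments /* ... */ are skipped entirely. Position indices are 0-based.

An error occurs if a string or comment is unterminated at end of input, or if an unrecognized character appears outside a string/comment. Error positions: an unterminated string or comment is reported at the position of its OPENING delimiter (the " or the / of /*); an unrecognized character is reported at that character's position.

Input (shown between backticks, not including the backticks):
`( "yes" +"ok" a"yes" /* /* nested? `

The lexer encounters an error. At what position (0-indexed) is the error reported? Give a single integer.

Answer: 21

Derivation:
pos=0: emit LPAREN '('
pos=2: enter STRING mode
pos=2: emit STR "yes" (now at pos=7)
pos=8: emit PLUS '+'
pos=9: enter STRING mode
pos=9: emit STR "ok" (now at pos=13)
pos=14: emit ID 'a' (now at pos=15)
pos=15: enter STRING mode
pos=15: emit STR "yes" (now at pos=20)
pos=21: enter COMMENT mode (saw '/*')
pos=21: ERROR — unterminated comment (reached EOF)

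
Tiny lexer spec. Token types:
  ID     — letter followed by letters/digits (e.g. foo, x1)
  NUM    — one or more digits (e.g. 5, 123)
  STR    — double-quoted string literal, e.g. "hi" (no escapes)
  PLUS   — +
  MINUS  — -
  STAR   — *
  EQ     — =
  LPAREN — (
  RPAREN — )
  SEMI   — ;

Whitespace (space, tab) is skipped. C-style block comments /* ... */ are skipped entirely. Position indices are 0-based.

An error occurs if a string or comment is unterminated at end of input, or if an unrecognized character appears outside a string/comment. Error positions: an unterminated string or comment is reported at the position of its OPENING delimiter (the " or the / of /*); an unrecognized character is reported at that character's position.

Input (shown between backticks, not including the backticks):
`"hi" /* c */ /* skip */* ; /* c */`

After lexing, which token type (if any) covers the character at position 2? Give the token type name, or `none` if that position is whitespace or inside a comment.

pos=0: enter STRING mode
pos=0: emit STR "hi" (now at pos=4)
pos=5: enter COMMENT mode (saw '/*')
exit COMMENT mode (now at pos=12)
pos=13: enter COMMENT mode (saw '/*')
exit COMMENT mode (now at pos=23)
pos=23: emit STAR '*'
pos=25: emit SEMI ';'
pos=27: enter COMMENT mode (saw '/*')
exit COMMENT mode (now at pos=34)
DONE. 3 tokens: [STR, STAR, SEMI]
Position 2: char is 'i' -> STR

Answer: STR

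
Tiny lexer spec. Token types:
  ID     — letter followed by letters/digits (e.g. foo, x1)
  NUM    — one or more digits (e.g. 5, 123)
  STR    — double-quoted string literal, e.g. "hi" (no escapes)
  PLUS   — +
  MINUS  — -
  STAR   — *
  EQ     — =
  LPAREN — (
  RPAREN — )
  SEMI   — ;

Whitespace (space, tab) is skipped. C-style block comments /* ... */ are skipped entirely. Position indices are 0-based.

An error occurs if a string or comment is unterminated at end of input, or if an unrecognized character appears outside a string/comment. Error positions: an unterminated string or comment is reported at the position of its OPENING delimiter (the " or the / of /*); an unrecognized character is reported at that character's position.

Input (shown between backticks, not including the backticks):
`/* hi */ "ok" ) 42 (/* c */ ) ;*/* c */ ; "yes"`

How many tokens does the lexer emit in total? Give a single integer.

Answer: 9

Derivation:
pos=0: enter COMMENT mode (saw '/*')
exit COMMENT mode (now at pos=8)
pos=9: enter STRING mode
pos=9: emit STR "ok" (now at pos=13)
pos=14: emit RPAREN ')'
pos=16: emit NUM '42' (now at pos=18)
pos=19: emit LPAREN '('
pos=20: enter COMMENT mode (saw '/*')
exit COMMENT mode (now at pos=27)
pos=28: emit RPAREN ')'
pos=30: emit SEMI ';'
pos=31: emit STAR '*'
pos=32: enter COMMENT mode (saw '/*')
exit COMMENT mode (now at pos=39)
pos=40: emit SEMI ';'
pos=42: enter STRING mode
pos=42: emit STR "yes" (now at pos=47)
DONE. 9 tokens: [STR, RPAREN, NUM, LPAREN, RPAREN, SEMI, STAR, SEMI, STR]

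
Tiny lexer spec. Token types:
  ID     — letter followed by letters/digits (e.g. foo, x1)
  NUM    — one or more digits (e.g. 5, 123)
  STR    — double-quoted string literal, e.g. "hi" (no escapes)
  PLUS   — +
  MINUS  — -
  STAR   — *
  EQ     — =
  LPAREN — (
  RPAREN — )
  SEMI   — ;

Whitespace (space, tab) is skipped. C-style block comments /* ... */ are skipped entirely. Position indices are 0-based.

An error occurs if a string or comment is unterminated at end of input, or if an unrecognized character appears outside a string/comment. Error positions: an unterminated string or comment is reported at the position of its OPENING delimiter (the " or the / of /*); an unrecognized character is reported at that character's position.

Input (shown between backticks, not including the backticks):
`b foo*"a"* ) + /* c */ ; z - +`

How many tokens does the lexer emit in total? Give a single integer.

pos=0: emit ID 'b' (now at pos=1)
pos=2: emit ID 'foo' (now at pos=5)
pos=5: emit STAR '*'
pos=6: enter STRING mode
pos=6: emit STR "a" (now at pos=9)
pos=9: emit STAR '*'
pos=11: emit RPAREN ')'
pos=13: emit PLUS '+'
pos=15: enter COMMENT mode (saw '/*')
exit COMMENT mode (now at pos=22)
pos=23: emit SEMI ';'
pos=25: emit ID 'z' (now at pos=26)
pos=27: emit MINUS '-'
pos=29: emit PLUS '+'
DONE. 11 tokens: [ID, ID, STAR, STR, STAR, RPAREN, PLUS, SEMI, ID, MINUS, PLUS]

Answer: 11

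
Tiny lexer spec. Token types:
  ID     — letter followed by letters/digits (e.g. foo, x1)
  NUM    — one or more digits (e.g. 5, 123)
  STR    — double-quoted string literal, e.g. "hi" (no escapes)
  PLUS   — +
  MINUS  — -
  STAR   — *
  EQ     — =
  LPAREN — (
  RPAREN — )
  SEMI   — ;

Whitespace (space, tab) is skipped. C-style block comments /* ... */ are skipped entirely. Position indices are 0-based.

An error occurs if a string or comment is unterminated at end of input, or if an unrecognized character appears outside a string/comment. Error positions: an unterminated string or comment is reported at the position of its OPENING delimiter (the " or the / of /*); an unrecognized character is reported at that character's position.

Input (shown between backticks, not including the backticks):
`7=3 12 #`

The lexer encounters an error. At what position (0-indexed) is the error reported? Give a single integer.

pos=0: emit NUM '7' (now at pos=1)
pos=1: emit EQ '='
pos=2: emit NUM '3' (now at pos=3)
pos=4: emit NUM '12' (now at pos=6)
pos=7: ERROR — unrecognized char '#'

Answer: 7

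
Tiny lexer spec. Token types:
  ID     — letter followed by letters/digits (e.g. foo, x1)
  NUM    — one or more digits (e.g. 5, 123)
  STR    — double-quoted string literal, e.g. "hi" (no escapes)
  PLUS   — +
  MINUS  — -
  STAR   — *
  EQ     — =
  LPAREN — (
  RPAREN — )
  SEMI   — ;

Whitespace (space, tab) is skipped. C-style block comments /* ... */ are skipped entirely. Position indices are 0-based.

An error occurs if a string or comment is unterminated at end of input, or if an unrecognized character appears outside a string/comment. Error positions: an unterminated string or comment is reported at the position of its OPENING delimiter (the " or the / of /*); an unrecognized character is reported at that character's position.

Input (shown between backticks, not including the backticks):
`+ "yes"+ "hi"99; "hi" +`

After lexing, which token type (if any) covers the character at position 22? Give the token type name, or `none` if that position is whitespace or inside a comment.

Answer: PLUS

Derivation:
pos=0: emit PLUS '+'
pos=2: enter STRING mode
pos=2: emit STR "yes" (now at pos=7)
pos=7: emit PLUS '+'
pos=9: enter STRING mode
pos=9: emit STR "hi" (now at pos=13)
pos=13: emit NUM '99' (now at pos=15)
pos=15: emit SEMI ';'
pos=17: enter STRING mode
pos=17: emit STR "hi" (now at pos=21)
pos=22: emit PLUS '+'
DONE. 8 tokens: [PLUS, STR, PLUS, STR, NUM, SEMI, STR, PLUS]
Position 22: char is '+' -> PLUS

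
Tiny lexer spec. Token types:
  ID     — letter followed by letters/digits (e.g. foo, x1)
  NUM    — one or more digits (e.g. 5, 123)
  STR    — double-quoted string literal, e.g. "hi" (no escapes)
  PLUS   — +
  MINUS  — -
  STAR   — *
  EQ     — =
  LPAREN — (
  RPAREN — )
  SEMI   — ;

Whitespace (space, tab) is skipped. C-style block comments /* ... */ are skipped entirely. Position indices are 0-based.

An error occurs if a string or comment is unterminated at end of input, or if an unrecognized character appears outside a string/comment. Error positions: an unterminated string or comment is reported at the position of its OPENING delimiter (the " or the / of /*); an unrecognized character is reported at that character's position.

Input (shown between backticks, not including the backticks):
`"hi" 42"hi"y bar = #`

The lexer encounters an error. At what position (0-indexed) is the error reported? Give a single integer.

pos=0: enter STRING mode
pos=0: emit STR "hi" (now at pos=4)
pos=5: emit NUM '42' (now at pos=7)
pos=7: enter STRING mode
pos=7: emit STR "hi" (now at pos=11)
pos=11: emit ID 'y' (now at pos=12)
pos=13: emit ID 'bar' (now at pos=16)
pos=17: emit EQ '='
pos=19: ERROR — unrecognized char '#'

Answer: 19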